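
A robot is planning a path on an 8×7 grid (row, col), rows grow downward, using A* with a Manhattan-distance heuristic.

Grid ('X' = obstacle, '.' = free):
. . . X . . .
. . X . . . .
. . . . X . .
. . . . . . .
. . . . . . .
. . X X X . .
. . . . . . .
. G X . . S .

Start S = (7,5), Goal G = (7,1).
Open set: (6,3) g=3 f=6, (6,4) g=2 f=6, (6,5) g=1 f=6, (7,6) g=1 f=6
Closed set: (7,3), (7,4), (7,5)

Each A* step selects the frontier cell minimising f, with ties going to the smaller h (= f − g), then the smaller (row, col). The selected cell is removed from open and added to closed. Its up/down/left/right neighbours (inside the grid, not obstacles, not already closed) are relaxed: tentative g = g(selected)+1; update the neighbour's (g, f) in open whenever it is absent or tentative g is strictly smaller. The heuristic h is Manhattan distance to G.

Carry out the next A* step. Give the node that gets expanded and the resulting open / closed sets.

expanded=(6,3); open=[(6,2) g=4 f=6, (6,4) g=2 f=6, (6,5) g=1 f=6, (7,6) g=1 f=6]; closed=[(6,3), (7,3), (7,4), (7,5)]

step 1: expand (6,3) (f=6, h=3) → closed; open now [(6,2) g=4 f=6, (6,4) g=2 f=6, (6,5) g=1 f=6, (7,6) g=1 f=6]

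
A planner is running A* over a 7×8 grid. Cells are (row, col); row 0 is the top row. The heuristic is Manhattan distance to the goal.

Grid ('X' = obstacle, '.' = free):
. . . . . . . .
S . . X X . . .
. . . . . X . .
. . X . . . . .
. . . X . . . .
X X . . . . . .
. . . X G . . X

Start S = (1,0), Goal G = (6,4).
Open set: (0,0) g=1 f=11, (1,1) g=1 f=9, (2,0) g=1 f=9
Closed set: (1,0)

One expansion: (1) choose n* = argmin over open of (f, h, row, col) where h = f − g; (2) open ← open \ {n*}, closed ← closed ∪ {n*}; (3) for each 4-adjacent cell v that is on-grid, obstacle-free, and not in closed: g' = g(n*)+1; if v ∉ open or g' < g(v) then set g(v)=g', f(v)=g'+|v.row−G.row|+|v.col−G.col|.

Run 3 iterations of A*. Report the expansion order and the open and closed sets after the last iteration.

order=[(1,1) → (1,2) → (2,2)]; open=[(0,0) g=1 f=11, (0,1) g=2 f=11, (0,2) g=3 f=11, (2,0) g=1 f=9, (2,1) g=2 f=9, (2,3) g=4 f=9]; closed=[(1,0), (1,1), (1,2), (2,2)]

step 1: expand (1,1) (f=9, h=8) → closed; open now [(0,0) g=1 f=11, (0,1) g=2 f=11, (1,2) g=2 f=9, (2,0) g=1 f=9, (2,1) g=2 f=9]
step 2: expand (1,2) (f=9, h=7) → closed; open now [(0,0) g=1 f=11, (0,1) g=2 f=11, (0,2) g=3 f=11, (2,0) g=1 f=9, (2,1) g=2 f=9, (2,2) g=3 f=9]
step 3: expand (2,2) (f=9, h=6) → closed; open now [(0,0) g=1 f=11, (0,1) g=2 f=11, (0,2) g=3 f=11, (2,0) g=1 f=9, (2,1) g=2 f=9, (2,3) g=4 f=9]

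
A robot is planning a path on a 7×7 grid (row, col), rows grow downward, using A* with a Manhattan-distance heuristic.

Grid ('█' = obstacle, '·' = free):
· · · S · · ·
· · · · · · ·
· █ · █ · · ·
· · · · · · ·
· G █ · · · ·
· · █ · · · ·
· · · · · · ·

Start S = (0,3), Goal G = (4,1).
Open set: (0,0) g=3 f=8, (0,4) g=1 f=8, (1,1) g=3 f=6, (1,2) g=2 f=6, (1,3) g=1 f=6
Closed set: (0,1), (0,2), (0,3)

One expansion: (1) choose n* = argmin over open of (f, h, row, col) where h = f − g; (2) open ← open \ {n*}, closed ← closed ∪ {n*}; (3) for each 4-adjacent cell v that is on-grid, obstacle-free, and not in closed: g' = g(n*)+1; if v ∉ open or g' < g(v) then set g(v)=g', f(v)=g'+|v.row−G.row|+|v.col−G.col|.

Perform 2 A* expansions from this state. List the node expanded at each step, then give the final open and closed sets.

step 1: expand (1,1) (f=6, h=3) → closed; open now [(0,0) g=3 f=8, (0,4) g=1 f=8, (1,0) g=4 f=8, (1,2) g=2 f=6, (1,3) g=1 f=6]
step 2: expand (1,2) (f=6, h=4) → closed; open now [(0,0) g=3 f=8, (0,4) g=1 f=8, (1,0) g=4 f=8, (1,3) g=1 f=6, (2,2) g=3 f=6]

order=[(1,1) → (1,2)]; open=[(0,0) g=3 f=8, (0,4) g=1 f=8, (1,0) g=4 f=8, (1,3) g=1 f=6, (2,2) g=3 f=6]; closed=[(0,1), (0,2), (0,3), (1,1), (1,2)]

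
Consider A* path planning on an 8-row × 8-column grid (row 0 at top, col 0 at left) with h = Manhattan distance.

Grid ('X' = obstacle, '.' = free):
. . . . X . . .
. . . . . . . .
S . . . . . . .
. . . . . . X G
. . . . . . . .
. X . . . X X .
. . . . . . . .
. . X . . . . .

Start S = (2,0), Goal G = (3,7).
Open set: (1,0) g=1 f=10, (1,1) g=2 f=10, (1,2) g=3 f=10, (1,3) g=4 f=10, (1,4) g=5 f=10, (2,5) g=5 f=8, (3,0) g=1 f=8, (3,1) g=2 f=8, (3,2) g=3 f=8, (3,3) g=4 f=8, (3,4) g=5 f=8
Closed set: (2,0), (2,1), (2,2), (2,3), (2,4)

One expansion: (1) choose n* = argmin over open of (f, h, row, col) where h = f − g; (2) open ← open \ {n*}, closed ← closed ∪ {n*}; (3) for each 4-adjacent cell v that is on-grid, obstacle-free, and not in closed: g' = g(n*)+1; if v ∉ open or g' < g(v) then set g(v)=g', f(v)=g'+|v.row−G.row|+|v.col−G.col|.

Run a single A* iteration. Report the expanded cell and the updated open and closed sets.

expanded=(2,5); open=[(1,0) g=1 f=10, (1,1) g=2 f=10, (1,2) g=3 f=10, (1,3) g=4 f=10, (1,4) g=5 f=10, (1,5) g=6 f=10, (2,6) g=6 f=8, (3,0) g=1 f=8, (3,1) g=2 f=8, (3,2) g=3 f=8, (3,3) g=4 f=8, (3,4) g=5 f=8, (3,5) g=6 f=8]; closed=[(2,0), (2,1), (2,2), (2,3), (2,4), (2,5)]

step 1: expand (2,5) (f=8, h=3) → closed; open now [(1,0) g=1 f=10, (1,1) g=2 f=10, (1,2) g=3 f=10, (1,3) g=4 f=10, (1,4) g=5 f=10, (1,5) g=6 f=10, (2,6) g=6 f=8, (3,0) g=1 f=8, (3,1) g=2 f=8, (3,2) g=3 f=8, (3,3) g=4 f=8, (3,4) g=5 f=8, (3,5) g=6 f=8]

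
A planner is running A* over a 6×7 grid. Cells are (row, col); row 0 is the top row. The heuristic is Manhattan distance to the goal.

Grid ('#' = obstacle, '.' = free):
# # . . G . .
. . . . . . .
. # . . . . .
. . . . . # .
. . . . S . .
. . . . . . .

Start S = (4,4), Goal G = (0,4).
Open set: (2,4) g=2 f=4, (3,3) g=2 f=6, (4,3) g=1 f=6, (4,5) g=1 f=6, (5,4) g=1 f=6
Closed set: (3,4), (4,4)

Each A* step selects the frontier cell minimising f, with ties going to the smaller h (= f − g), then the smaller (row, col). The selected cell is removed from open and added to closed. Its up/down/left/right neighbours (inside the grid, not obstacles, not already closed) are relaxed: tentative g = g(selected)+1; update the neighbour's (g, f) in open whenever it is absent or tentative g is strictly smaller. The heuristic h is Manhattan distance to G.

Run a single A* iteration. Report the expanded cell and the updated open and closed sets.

step 1: expand (2,4) (f=4, h=2) → closed; open now [(1,4) g=3 f=4, (2,3) g=3 f=6, (2,5) g=3 f=6, (3,3) g=2 f=6, (4,3) g=1 f=6, (4,5) g=1 f=6, (5,4) g=1 f=6]

expanded=(2,4); open=[(1,4) g=3 f=4, (2,3) g=3 f=6, (2,5) g=3 f=6, (3,3) g=2 f=6, (4,3) g=1 f=6, (4,5) g=1 f=6, (5,4) g=1 f=6]; closed=[(2,4), (3,4), (4,4)]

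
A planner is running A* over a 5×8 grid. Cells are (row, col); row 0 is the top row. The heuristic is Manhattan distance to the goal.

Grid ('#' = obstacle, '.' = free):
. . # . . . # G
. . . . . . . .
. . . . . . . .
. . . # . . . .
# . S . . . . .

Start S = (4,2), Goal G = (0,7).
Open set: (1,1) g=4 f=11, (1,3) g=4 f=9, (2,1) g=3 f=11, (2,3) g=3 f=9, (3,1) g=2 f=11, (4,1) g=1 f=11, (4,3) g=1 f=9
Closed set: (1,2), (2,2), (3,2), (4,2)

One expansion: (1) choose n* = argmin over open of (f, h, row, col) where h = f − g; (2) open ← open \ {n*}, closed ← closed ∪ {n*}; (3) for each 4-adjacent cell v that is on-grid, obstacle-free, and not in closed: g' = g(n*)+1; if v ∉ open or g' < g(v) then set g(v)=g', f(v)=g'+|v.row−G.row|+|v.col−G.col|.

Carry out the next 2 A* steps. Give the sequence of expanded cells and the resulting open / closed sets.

step 1: expand (1,3) (f=9, h=5) → closed; open now [(0,3) g=5 f=9, (1,1) g=4 f=11, (1,4) g=5 f=9, (2,1) g=3 f=11, (2,3) g=3 f=9, (3,1) g=2 f=11, (4,1) g=1 f=11, (4,3) g=1 f=9]
step 2: expand (0,3) (f=9, h=4) → closed; open now [(0,4) g=6 f=9, (1,1) g=4 f=11, (1,4) g=5 f=9, (2,1) g=3 f=11, (2,3) g=3 f=9, (3,1) g=2 f=11, (4,1) g=1 f=11, (4,3) g=1 f=9]

order=[(1,3) → (0,3)]; open=[(0,4) g=6 f=9, (1,1) g=4 f=11, (1,4) g=5 f=9, (2,1) g=3 f=11, (2,3) g=3 f=9, (3,1) g=2 f=11, (4,1) g=1 f=11, (4,3) g=1 f=9]; closed=[(0,3), (1,2), (1,3), (2,2), (3,2), (4,2)]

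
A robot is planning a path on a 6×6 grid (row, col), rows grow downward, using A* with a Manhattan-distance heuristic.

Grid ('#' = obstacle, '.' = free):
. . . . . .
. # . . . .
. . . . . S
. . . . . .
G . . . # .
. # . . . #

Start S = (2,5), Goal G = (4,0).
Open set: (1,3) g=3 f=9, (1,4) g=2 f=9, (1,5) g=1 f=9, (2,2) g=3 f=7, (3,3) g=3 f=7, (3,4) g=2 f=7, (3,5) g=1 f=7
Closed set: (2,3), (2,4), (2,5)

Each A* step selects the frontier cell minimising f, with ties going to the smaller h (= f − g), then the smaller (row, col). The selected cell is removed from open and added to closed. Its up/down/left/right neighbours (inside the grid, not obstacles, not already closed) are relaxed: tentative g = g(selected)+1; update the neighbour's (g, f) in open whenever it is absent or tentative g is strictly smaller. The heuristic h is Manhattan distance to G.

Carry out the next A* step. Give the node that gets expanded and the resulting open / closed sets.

step 1: expand (2,2) (f=7, h=4) → closed; open now [(1,2) g=4 f=9, (1,3) g=3 f=9, (1,4) g=2 f=9, (1,5) g=1 f=9, (2,1) g=4 f=7, (3,2) g=4 f=7, (3,3) g=3 f=7, (3,4) g=2 f=7, (3,5) g=1 f=7]

expanded=(2,2); open=[(1,2) g=4 f=9, (1,3) g=3 f=9, (1,4) g=2 f=9, (1,5) g=1 f=9, (2,1) g=4 f=7, (3,2) g=4 f=7, (3,3) g=3 f=7, (3,4) g=2 f=7, (3,5) g=1 f=7]; closed=[(2,2), (2,3), (2,4), (2,5)]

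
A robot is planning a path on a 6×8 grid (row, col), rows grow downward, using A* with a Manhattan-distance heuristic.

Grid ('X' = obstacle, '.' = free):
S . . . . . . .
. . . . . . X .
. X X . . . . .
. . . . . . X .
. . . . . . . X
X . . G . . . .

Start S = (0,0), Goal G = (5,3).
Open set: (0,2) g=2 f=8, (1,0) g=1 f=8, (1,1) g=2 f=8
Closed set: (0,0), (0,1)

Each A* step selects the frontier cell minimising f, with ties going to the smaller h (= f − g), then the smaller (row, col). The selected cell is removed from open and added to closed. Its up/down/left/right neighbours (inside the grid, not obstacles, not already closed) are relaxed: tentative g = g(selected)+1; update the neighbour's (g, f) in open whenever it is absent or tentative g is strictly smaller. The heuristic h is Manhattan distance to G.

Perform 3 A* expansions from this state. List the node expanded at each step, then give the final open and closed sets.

step 1: expand (0,2) (f=8, h=6) → closed; open now [(0,3) g=3 f=8, (1,0) g=1 f=8, (1,1) g=2 f=8, (1,2) g=3 f=8]
step 2: expand (0,3) (f=8, h=5) → closed; open now [(0,4) g=4 f=10, (1,0) g=1 f=8, (1,1) g=2 f=8, (1,2) g=3 f=8, (1,3) g=4 f=8]
step 3: expand (1,3) (f=8, h=4) → closed; open now [(0,4) g=4 f=10, (1,0) g=1 f=8, (1,1) g=2 f=8, (1,2) g=3 f=8, (1,4) g=5 f=10, (2,3) g=5 f=8]

order=[(0,2) → (0,3) → (1,3)]; open=[(0,4) g=4 f=10, (1,0) g=1 f=8, (1,1) g=2 f=8, (1,2) g=3 f=8, (1,4) g=5 f=10, (2,3) g=5 f=8]; closed=[(0,0), (0,1), (0,2), (0,3), (1,3)]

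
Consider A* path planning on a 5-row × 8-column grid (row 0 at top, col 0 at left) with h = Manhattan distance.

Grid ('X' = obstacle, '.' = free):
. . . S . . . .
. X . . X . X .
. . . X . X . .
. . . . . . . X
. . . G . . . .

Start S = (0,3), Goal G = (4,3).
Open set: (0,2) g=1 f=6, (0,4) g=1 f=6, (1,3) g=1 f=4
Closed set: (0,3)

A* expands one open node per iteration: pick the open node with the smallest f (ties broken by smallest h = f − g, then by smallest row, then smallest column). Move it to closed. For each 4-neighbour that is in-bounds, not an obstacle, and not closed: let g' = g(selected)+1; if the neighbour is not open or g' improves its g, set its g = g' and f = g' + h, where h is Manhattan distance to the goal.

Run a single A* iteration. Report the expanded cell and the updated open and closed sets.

expanded=(1,3); open=[(0,2) g=1 f=6, (0,4) g=1 f=6, (1,2) g=2 f=6]; closed=[(0,3), (1,3)]

step 1: expand (1,3) (f=4, h=3) → closed; open now [(0,2) g=1 f=6, (0,4) g=1 f=6, (1,2) g=2 f=6]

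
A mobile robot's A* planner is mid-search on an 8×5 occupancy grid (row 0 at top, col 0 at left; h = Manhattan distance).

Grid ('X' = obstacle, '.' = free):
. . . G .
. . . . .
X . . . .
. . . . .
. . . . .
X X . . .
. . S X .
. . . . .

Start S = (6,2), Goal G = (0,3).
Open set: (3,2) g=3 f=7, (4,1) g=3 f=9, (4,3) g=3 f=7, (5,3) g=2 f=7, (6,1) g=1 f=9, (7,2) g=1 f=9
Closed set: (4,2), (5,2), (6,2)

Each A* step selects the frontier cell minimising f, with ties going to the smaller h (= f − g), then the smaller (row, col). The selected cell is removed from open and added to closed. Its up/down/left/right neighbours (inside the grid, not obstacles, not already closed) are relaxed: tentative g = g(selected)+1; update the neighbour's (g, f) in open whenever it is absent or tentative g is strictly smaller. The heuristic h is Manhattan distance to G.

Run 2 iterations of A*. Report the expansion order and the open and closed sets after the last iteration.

step 1: expand (3,2) (f=7, h=4) → closed; open now [(2,2) g=4 f=7, (3,1) g=4 f=9, (3,3) g=4 f=7, (4,1) g=3 f=9, (4,3) g=3 f=7, (5,3) g=2 f=7, (6,1) g=1 f=9, (7,2) g=1 f=9]
step 2: expand (2,2) (f=7, h=3) → closed; open now [(1,2) g=5 f=7, (2,1) g=5 f=9, (2,3) g=5 f=7, (3,1) g=4 f=9, (3,3) g=4 f=7, (4,1) g=3 f=9, (4,3) g=3 f=7, (5,3) g=2 f=7, (6,1) g=1 f=9, (7,2) g=1 f=9]

order=[(3,2) → (2,2)]; open=[(1,2) g=5 f=7, (2,1) g=5 f=9, (2,3) g=5 f=7, (3,1) g=4 f=9, (3,3) g=4 f=7, (4,1) g=3 f=9, (4,3) g=3 f=7, (5,3) g=2 f=7, (6,1) g=1 f=9, (7,2) g=1 f=9]; closed=[(2,2), (3,2), (4,2), (5,2), (6,2)]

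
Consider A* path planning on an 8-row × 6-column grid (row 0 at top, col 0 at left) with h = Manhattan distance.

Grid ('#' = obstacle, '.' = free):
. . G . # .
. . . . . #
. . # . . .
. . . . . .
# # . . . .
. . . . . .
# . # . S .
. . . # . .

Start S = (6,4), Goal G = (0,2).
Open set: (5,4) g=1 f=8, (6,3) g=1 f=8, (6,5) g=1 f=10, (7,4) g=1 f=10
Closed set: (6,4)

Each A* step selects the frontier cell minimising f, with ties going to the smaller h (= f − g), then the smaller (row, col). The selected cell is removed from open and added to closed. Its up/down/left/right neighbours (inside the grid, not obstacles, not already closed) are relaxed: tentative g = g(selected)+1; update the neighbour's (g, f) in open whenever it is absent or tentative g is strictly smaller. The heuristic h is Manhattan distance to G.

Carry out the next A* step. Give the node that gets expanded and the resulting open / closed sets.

expanded=(5,4); open=[(4,4) g=2 f=8, (5,3) g=2 f=8, (5,5) g=2 f=10, (6,3) g=1 f=8, (6,5) g=1 f=10, (7,4) g=1 f=10]; closed=[(5,4), (6,4)]

step 1: expand (5,4) (f=8, h=7) → closed; open now [(4,4) g=2 f=8, (5,3) g=2 f=8, (5,5) g=2 f=10, (6,3) g=1 f=8, (6,5) g=1 f=10, (7,4) g=1 f=10]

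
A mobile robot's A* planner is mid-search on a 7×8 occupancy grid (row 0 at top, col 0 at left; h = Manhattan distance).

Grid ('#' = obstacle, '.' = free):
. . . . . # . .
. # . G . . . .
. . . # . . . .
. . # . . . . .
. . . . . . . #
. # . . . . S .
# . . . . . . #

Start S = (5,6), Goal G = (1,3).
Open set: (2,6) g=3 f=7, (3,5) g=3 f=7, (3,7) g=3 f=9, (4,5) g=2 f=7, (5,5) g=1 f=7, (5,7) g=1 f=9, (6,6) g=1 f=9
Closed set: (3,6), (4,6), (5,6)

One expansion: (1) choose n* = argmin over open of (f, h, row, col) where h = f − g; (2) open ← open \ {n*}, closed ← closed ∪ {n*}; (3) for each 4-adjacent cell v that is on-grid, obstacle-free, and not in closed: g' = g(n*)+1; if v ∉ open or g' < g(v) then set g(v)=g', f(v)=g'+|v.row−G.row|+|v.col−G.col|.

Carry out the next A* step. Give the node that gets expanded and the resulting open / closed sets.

expanded=(2,6); open=[(1,6) g=4 f=7, (2,5) g=4 f=7, (2,7) g=4 f=9, (3,5) g=3 f=7, (3,7) g=3 f=9, (4,5) g=2 f=7, (5,5) g=1 f=7, (5,7) g=1 f=9, (6,6) g=1 f=9]; closed=[(2,6), (3,6), (4,6), (5,6)]

step 1: expand (2,6) (f=7, h=4) → closed; open now [(1,6) g=4 f=7, (2,5) g=4 f=7, (2,7) g=4 f=9, (3,5) g=3 f=7, (3,7) g=3 f=9, (4,5) g=2 f=7, (5,5) g=1 f=7, (5,7) g=1 f=9, (6,6) g=1 f=9]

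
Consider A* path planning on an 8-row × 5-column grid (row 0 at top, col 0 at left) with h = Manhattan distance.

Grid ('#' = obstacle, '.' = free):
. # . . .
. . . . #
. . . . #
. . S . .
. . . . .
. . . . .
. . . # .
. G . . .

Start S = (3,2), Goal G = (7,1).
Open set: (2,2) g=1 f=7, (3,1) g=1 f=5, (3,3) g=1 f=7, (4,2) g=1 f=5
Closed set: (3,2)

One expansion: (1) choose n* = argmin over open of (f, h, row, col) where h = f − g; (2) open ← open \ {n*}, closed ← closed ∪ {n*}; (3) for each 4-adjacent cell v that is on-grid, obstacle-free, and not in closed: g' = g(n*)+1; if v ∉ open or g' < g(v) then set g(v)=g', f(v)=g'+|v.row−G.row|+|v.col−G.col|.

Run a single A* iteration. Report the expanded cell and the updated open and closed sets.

expanded=(3,1); open=[(2,1) g=2 f=7, (2,2) g=1 f=7, (3,0) g=2 f=7, (3,3) g=1 f=7, (4,1) g=2 f=5, (4,2) g=1 f=5]; closed=[(3,1), (3,2)]

step 1: expand (3,1) (f=5, h=4) → closed; open now [(2,1) g=2 f=7, (2,2) g=1 f=7, (3,0) g=2 f=7, (3,3) g=1 f=7, (4,1) g=2 f=5, (4,2) g=1 f=5]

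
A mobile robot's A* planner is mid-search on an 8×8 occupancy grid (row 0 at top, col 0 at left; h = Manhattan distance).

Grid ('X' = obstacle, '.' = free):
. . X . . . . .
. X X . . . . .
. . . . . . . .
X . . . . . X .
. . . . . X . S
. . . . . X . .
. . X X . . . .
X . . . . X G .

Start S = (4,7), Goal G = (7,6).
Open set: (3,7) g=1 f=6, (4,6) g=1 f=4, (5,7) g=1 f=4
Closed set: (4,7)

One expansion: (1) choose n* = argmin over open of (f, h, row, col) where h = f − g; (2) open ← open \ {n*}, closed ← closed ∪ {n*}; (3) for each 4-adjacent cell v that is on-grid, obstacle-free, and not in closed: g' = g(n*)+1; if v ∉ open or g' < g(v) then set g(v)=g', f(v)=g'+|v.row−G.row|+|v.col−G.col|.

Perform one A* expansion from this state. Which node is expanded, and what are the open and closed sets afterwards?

step 1: expand (4,6) (f=4, h=3) → closed; open now [(3,7) g=1 f=6, (5,6) g=2 f=4, (5,7) g=1 f=4]

expanded=(4,6); open=[(3,7) g=1 f=6, (5,6) g=2 f=4, (5,7) g=1 f=4]; closed=[(4,6), (4,7)]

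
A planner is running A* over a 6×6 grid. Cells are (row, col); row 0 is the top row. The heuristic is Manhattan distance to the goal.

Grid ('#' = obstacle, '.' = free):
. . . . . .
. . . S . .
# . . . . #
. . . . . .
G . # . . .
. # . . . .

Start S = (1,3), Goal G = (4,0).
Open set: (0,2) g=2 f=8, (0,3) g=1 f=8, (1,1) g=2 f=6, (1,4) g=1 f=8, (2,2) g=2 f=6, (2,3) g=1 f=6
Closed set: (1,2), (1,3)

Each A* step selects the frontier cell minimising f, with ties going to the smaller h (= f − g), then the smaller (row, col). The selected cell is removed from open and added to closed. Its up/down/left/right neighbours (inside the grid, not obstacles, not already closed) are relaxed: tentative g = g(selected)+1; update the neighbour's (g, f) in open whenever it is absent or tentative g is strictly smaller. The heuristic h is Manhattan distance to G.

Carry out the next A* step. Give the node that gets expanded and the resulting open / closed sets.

expanded=(1,1); open=[(0,1) g=3 f=8, (0,2) g=2 f=8, (0,3) g=1 f=8, (1,0) g=3 f=6, (1,4) g=1 f=8, (2,1) g=3 f=6, (2,2) g=2 f=6, (2,3) g=1 f=6]; closed=[(1,1), (1,2), (1,3)]

step 1: expand (1,1) (f=6, h=4) → closed; open now [(0,1) g=3 f=8, (0,2) g=2 f=8, (0,3) g=1 f=8, (1,0) g=3 f=6, (1,4) g=1 f=8, (2,1) g=3 f=6, (2,2) g=2 f=6, (2,3) g=1 f=6]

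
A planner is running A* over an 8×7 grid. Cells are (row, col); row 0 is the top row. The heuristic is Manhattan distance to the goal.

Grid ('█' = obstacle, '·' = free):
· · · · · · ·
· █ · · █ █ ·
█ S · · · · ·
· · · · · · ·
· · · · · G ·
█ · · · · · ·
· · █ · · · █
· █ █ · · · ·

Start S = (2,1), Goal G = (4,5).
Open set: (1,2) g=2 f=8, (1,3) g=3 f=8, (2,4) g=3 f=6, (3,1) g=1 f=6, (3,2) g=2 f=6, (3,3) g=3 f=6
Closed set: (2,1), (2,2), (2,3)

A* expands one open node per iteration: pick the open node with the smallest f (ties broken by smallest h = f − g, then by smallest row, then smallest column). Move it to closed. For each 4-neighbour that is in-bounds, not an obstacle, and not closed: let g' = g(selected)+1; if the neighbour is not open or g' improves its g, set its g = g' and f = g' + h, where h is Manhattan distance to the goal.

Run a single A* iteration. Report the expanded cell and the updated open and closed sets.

expanded=(2,4); open=[(1,2) g=2 f=8, (1,3) g=3 f=8, (2,5) g=4 f=6, (3,1) g=1 f=6, (3,2) g=2 f=6, (3,3) g=3 f=6, (3,4) g=4 f=6]; closed=[(2,1), (2,2), (2,3), (2,4)]

step 1: expand (2,4) (f=6, h=3) → closed; open now [(1,2) g=2 f=8, (1,3) g=3 f=8, (2,5) g=4 f=6, (3,1) g=1 f=6, (3,2) g=2 f=6, (3,3) g=3 f=6, (3,4) g=4 f=6]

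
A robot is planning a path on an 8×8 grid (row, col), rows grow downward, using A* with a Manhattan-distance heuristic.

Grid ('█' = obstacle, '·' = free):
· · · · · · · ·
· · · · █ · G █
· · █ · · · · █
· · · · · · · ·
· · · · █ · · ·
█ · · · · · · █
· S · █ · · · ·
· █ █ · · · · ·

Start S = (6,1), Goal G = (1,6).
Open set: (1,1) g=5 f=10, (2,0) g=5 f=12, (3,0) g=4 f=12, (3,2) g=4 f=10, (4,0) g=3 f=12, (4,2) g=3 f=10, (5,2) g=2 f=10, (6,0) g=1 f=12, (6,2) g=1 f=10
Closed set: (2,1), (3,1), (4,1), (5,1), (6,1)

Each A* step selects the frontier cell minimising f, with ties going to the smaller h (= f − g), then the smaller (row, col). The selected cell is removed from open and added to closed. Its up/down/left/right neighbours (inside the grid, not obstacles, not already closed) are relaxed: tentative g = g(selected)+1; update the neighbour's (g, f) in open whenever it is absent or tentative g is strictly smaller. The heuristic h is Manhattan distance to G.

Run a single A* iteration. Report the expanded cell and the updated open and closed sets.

step 1: expand (1,1) (f=10, h=5) → closed; open now [(0,1) g=6 f=12, (1,0) g=6 f=12, (1,2) g=6 f=10, (2,0) g=5 f=12, (3,0) g=4 f=12, (3,2) g=4 f=10, (4,0) g=3 f=12, (4,2) g=3 f=10, (5,2) g=2 f=10, (6,0) g=1 f=12, (6,2) g=1 f=10]

expanded=(1,1); open=[(0,1) g=6 f=12, (1,0) g=6 f=12, (1,2) g=6 f=10, (2,0) g=5 f=12, (3,0) g=4 f=12, (3,2) g=4 f=10, (4,0) g=3 f=12, (4,2) g=3 f=10, (5,2) g=2 f=10, (6,0) g=1 f=12, (6,2) g=1 f=10]; closed=[(1,1), (2,1), (3,1), (4,1), (5,1), (6,1)]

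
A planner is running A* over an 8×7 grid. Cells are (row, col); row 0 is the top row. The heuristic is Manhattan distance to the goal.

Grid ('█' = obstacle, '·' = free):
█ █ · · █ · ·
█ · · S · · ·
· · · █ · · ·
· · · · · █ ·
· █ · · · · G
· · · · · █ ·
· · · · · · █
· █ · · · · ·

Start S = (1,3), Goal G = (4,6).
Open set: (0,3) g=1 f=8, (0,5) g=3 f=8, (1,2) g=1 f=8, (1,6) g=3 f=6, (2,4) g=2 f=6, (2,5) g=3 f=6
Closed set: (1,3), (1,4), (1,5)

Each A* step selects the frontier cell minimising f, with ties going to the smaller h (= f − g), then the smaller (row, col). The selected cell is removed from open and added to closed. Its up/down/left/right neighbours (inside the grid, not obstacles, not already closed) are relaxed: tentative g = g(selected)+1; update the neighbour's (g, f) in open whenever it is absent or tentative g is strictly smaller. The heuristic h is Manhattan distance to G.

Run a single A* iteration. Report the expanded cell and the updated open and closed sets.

step 1: expand (1,6) (f=6, h=3) → closed; open now [(0,3) g=1 f=8, (0,5) g=3 f=8, (0,6) g=4 f=8, (1,2) g=1 f=8, (2,4) g=2 f=6, (2,5) g=3 f=6, (2,6) g=4 f=6]

expanded=(1,6); open=[(0,3) g=1 f=8, (0,5) g=3 f=8, (0,6) g=4 f=8, (1,2) g=1 f=8, (2,4) g=2 f=6, (2,5) g=3 f=6, (2,6) g=4 f=6]; closed=[(1,3), (1,4), (1,5), (1,6)]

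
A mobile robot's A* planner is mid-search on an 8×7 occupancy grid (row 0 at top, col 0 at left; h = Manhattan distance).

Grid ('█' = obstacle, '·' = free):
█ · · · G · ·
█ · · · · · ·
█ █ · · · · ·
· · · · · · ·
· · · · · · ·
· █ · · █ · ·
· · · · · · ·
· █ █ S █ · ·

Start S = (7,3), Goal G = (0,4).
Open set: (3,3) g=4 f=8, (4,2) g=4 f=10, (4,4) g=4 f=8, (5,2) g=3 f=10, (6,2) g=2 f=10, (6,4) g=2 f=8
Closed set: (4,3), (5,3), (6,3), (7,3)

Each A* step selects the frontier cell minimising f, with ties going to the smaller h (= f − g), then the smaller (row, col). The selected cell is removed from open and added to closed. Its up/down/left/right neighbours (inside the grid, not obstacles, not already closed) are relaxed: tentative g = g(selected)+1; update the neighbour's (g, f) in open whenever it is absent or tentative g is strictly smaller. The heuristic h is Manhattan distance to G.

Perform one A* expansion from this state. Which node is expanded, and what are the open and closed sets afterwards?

expanded=(3,3); open=[(2,3) g=5 f=8, (3,2) g=5 f=10, (3,4) g=5 f=8, (4,2) g=4 f=10, (4,4) g=4 f=8, (5,2) g=3 f=10, (6,2) g=2 f=10, (6,4) g=2 f=8]; closed=[(3,3), (4,3), (5,3), (6,3), (7,3)]

step 1: expand (3,3) (f=8, h=4) → closed; open now [(2,3) g=5 f=8, (3,2) g=5 f=10, (3,4) g=5 f=8, (4,2) g=4 f=10, (4,4) g=4 f=8, (5,2) g=3 f=10, (6,2) g=2 f=10, (6,4) g=2 f=8]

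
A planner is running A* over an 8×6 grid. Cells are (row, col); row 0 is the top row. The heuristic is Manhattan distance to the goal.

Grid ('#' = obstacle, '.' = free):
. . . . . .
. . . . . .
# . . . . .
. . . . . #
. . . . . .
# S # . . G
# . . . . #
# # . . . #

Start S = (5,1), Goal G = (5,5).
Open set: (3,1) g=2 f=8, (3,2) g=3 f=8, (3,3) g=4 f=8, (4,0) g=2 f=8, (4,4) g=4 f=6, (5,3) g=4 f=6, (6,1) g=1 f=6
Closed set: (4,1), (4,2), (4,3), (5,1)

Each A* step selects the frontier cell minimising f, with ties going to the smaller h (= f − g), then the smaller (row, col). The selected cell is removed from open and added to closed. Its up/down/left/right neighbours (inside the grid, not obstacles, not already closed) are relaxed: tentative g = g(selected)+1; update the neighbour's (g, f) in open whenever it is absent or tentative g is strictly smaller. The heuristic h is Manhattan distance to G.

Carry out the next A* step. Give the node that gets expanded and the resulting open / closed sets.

step 1: expand (4,4) (f=6, h=2) → closed; open now [(3,1) g=2 f=8, (3,2) g=3 f=8, (3,3) g=4 f=8, (3,4) g=5 f=8, (4,0) g=2 f=8, (4,5) g=5 f=6, (5,3) g=4 f=6, (5,4) g=5 f=6, (6,1) g=1 f=6]

expanded=(4,4); open=[(3,1) g=2 f=8, (3,2) g=3 f=8, (3,3) g=4 f=8, (3,4) g=5 f=8, (4,0) g=2 f=8, (4,5) g=5 f=6, (5,3) g=4 f=6, (5,4) g=5 f=6, (6,1) g=1 f=6]; closed=[(4,1), (4,2), (4,3), (4,4), (5,1)]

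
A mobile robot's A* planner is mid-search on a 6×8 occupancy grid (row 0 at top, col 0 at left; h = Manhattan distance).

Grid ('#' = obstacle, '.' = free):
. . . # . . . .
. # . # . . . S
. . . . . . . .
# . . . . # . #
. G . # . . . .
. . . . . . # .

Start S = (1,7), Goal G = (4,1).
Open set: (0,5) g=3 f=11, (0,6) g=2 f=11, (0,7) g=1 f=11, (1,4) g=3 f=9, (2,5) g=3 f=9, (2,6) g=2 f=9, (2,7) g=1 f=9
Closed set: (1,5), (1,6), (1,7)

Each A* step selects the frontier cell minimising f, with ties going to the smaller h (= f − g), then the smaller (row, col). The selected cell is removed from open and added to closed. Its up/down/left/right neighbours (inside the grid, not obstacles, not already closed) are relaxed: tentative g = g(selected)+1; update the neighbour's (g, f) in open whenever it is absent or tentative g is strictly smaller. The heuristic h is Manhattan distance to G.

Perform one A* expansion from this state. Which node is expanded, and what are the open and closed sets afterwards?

step 1: expand (1,4) (f=9, h=6) → closed; open now [(0,4) g=4 f=11, (0,5) g=3 f=11, (0,6) g=2 f=11, (0,7) g=1 f=11, (2,4) g=4 f=9, (2,5) g=3 f=9, (2,6) g=2 f=9, (2,7) g=1 f=9]

expanded=(1,4); open=[(0,4) g=4 f=11, (0,5) g=3 f=11, (0,6) g=2 f=11, (0,7) g=1 f=11, (2,4) g=4 f=9, (2,5) g=3 f=9, (2,6) g=2 f=9, (2,7) g=1 f=9]; closed=[(1,4), (1,5), (1,6), (1,7)]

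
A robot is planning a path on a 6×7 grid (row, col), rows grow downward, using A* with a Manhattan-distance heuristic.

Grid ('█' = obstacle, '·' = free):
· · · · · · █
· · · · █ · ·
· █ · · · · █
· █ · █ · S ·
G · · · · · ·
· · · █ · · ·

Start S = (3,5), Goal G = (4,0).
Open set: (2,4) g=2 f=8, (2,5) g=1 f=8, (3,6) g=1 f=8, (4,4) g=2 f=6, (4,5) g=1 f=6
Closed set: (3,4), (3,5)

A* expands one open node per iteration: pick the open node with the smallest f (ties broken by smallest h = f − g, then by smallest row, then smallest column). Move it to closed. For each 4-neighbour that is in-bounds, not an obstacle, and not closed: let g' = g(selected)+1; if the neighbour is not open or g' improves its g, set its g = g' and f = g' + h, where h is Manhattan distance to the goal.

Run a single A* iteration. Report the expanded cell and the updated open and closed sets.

expanded=(4,4); open=[(2,4) g=2 f=8, (2,5) g=1 f=8, (3,6) g=1 f=8, (4,3) g=3 f=6, (4,5) g=1 f=6, (5,4) g=3 f=8]; closed=[(3,4), (3,5), (4,4)]

step 1: expand (4,4) (f=6, h=4) → closed; open now [(2,4) g=2 f=8, (2,5) g=1 f=8, (3,6) g=1 f=8, (4,3) g=3 f=6, (4,5) g=1 f=6, (5,4) g=3 f=8]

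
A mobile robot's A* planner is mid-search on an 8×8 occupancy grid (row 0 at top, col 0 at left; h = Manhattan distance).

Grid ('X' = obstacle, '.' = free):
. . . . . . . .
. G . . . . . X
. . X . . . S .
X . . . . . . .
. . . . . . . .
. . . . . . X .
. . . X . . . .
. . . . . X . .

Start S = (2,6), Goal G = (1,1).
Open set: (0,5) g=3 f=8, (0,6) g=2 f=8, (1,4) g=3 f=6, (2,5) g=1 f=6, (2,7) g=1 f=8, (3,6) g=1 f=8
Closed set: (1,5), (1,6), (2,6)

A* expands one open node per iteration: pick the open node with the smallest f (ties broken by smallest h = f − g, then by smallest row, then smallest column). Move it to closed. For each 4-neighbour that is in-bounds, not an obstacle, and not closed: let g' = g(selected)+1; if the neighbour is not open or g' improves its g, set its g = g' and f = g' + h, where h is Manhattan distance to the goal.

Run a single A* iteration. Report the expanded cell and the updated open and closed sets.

step 1: expand (1,4) (f=6, h=3) → closed; open now [(0,4) g=4 f=8, (0,5) g=3 f=8, (0,6) g=2 f=8, (1,3) g=4 f=6, (2,4) g=4 f=8, (2,5) g=1 f=6, (2,7) g=1 f=8, (3,6) g=1 f=8]

expanded=(1,4); open=[(0,4) g=4 f=8, (0,5) g=3 f=8, (0,6) g=2 f=8, (1,3) g=4 f=6, (2,4) g=4 f=8, (2,5) g=1 f=6, (2,7) g=1 f=8, (3,6) g=1 f=8]; closed=[(1,4), (1,5), (1,6), (2,6)]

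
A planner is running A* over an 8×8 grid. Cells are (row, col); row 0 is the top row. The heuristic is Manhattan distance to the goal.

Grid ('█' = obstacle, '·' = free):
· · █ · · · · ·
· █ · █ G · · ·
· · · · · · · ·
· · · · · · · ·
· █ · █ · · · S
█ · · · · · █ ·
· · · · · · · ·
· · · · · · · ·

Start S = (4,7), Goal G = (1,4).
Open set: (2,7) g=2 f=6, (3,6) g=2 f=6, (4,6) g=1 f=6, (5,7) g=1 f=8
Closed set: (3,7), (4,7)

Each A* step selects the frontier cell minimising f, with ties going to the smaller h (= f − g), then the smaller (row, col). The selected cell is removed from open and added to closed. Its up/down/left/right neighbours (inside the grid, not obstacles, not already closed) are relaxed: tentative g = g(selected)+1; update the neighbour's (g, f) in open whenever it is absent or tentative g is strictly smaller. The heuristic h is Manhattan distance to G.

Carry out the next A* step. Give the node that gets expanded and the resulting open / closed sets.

step 1: expand (2,7) (f=6, h=4) → closed; open now [(1,7) g=3 f=6, (2,6) g=3 f=6, (3,6) g=2 f=6, (4,6) g=1 f=6, (5,7) g=1 f=8]

expanded=(2,7); open=[(1,7) g=3 f=6, (2,6) g=3 f=6, (3,6) g=2 f=6, (4,6) g=1 f=6, (5,7) g=1 f=8]; closed=[(2,7), (3,7), (4,7)]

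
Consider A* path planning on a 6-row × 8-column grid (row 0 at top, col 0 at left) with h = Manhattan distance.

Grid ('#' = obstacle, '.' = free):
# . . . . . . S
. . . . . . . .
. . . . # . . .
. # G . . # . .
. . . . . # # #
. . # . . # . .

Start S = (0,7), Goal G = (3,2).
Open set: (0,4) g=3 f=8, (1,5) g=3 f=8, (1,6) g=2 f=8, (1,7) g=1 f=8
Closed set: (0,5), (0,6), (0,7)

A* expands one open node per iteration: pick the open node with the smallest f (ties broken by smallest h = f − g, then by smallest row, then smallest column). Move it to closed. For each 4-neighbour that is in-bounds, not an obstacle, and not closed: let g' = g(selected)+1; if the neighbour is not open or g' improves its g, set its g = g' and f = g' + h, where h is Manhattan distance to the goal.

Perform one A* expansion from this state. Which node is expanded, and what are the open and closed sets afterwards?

expanded=(0,4); open=[(0,3) g=4 f=8, (1,4) g=4 f=8, (1,5) g=3 f=8, (1,6) g=2 f=8, (1,7) g=1 f=8]; closed=[(0,4), (0,5), (0,6), (0,7)]

step 1: expand (0,4) (f=8, h=5) → closed; open now [(0,3) g=4 f=8, (1,4) g=4 f=8, (1,5) g=3 f=8, (1,6) g=2 f=8, (1,7) g=1 f=8]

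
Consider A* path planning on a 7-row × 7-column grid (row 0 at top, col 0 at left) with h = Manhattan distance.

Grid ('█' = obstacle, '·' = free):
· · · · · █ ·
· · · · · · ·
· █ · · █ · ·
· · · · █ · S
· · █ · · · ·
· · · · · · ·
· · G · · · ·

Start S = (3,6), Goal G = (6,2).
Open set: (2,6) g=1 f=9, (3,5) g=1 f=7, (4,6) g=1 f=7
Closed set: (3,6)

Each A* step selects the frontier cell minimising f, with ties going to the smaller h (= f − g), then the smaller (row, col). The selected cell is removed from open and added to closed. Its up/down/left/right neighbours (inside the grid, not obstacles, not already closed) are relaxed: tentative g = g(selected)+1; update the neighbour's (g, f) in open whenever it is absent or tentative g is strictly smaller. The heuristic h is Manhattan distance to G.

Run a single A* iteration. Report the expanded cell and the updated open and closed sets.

expanded=(3,5); open=[(2,5) g=2 f=9, (2,6) g=1 f=9, (4,5) g=2 f=7, (4,6) g=1 f=7]; closed=[(3,5), (3,6)]

step 1: expand (3,5) (f=7, h=6) → closed; open now [(2,5) g=2 f=9, (2,6) g=1 f=9, (4,5) g=2 f=7, (4,6) g=1 f=7]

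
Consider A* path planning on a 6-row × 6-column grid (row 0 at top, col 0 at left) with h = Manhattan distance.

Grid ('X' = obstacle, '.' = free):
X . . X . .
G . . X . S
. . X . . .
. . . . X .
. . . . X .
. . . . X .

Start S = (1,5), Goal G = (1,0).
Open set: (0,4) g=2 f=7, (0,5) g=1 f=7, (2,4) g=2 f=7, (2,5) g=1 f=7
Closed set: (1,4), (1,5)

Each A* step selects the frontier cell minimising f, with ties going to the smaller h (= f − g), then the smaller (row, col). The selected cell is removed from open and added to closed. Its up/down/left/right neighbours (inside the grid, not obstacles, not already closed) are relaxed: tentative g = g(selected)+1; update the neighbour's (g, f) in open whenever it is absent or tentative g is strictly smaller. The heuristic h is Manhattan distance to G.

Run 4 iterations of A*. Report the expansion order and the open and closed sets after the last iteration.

order=[(0,4) → (2,4) → (2,3) → (0,5)]; open=[(2,5) g=1 f=7, (3,3) g=4 f=9]; closed=[(0,4), (0,5), (1,4), (1,5), (2,3), (2,4)]

step 1: expand (0,4) (f=7, h=5) → closed; open now [(0,5) g=1 f=7, (2,4) g=2 f=7, (2,5) g=1 f=7]
step 2: expand (2,4) (f=7, h=5) → closed; open now [(0,5) g=1 f=7, (2,3) g=3 f=7, (2,5) g=1 f=7]
step 3: expand (2,3) (f=7, h=4) → closed; open now [(0,5) g=1 f=7, (2,5) g=1 f=7, (3,3) g=4 f=9]
step 4: expand (0,5) (f=7, h=6) → closed; open now [(2,5) g=1 f=7, (3,3) g=4 f=9]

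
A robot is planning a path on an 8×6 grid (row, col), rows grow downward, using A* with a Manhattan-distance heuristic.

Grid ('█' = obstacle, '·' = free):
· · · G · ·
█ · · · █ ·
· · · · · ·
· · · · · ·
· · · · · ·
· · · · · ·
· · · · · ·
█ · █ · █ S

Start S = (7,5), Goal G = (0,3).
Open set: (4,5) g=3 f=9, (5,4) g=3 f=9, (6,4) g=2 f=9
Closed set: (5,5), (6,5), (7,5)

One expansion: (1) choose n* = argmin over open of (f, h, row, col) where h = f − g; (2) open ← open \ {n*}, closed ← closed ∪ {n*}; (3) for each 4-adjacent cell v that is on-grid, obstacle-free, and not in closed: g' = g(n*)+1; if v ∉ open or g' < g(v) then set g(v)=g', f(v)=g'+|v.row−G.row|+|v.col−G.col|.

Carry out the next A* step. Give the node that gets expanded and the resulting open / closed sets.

step 1: expand (4,5) (f=9, h=6) → closed; open now [(3,5) g=4 f=9, (4,4) g=4 f=9, (5,4) g=3 f=9, (6,4) g=2 f=9]

expanded=(4,5); open=[(3,5) g=4 f=9, (4,4) g=4 f=9, (5,4) g=3 f=9, (6,4) g=2 f=9]; closed=[(4,5), (5,5), (6,5), (7,5)]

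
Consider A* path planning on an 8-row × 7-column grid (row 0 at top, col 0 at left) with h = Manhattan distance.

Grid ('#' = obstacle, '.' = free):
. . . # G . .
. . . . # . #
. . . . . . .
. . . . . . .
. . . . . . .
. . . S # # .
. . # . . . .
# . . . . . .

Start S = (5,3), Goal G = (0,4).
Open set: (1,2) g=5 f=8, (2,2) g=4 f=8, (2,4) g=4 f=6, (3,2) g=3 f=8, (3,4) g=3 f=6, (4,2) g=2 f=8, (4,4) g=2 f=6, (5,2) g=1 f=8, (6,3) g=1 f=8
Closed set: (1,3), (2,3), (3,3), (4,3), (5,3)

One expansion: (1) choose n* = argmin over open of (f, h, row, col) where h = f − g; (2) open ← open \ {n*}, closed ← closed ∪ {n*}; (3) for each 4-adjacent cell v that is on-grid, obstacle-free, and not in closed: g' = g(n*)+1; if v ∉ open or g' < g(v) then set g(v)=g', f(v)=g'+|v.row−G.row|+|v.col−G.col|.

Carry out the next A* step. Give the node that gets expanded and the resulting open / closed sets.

expanded=(2,4); open=[(1,2) g=5 f=8, (2,2) g=4 f=8, (2,5) g=5 f=8, (3,2) g=3 f=8, (3,4) g=3 f=6, (4,2) g=2 f=8, (4,4) g=2 f=6, (5,2) g=1 f=8, (6,3) g=1 f=8]; closed=[(1,3), (2,3), (2,4), (3,3), (4,3), (5,3)]

step 1: expand (2,4) (f=6, h=2) → closed; open now [(1,2) g=5 f=8, (2,2) g=4 f=8, (2,5) g=5 f=8, (3,2) g=3 f=8, (3,4) g=3 f=6, (4,2) g=2 f=8, (4,4) g=2 f=6, (5,2) g=1 f=8, (6,3) g=1 f=8]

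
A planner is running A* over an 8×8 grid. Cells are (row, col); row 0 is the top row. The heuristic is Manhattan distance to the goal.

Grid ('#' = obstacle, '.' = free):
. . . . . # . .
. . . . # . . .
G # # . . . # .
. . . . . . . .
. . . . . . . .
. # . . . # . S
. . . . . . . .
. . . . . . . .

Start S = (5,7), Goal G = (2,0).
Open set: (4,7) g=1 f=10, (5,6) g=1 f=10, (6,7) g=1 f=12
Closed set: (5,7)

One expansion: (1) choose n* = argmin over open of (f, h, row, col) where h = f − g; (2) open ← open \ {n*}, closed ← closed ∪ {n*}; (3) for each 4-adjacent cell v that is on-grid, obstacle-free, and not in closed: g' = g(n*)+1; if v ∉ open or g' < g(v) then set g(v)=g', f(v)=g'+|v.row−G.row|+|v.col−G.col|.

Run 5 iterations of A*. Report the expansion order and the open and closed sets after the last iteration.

step 1: expand (4,7) (f=10, h=9) → closed; open now [(3,7) g=2 f=10, (4,6) g=2 f=10, (5,6) g=1 f=10, (6,7) g=1 f=12]
step 2: expand (3,7) (f=10, h=8) → closed; open now [(2,7) g=3 f=10, (3,6) g=3 f=10, (4,6) g=2 f=10, (5,6) g=1 f=10, (6,7) g=1 f=12]
step 3: expand (2,7) (f=10, h=7) → closed; open now [(1,7) g=4 f=12, (3,6) g=3 f=10, (4,6) g=2 f=10, (5,6) g=1 f=10, (6,7) g=1 f=12]
step 4: expand (3,6) (f=10, h=7) → closed; open now [(1,7) g=4 f=12, (3,5) g=4 f=10, (4,6) g=2 f=10, (5,6) g=1 f=10, (6,7) g=1 f=12]
step 5: expand (3,5) (f=10, h=6) → closed; open now [(1,7) g=4 f=12, (2,5) g=5 f=10, (3,4) g=5 f=10, (4,5) g=5 f=12, (4,6) g=2 f=10, (5,6) g=1 f=10, (6,7) g=1 f=12]

order=[(4,7) → (3,7) → (2,7) → (3,6) → (3,5)]; open=[(1,7) g=4 f=12, (2,5) g=5 f=10, (3,4) g=5 f=10, (4,5) g=5 f=12, (4,6) g=2 f=10, (5,6) g=1 f=10, (6,7) g=1 f=12]; closed=[(2,7), (3,5), (3,6), (3,7), (4,7), (5,7)]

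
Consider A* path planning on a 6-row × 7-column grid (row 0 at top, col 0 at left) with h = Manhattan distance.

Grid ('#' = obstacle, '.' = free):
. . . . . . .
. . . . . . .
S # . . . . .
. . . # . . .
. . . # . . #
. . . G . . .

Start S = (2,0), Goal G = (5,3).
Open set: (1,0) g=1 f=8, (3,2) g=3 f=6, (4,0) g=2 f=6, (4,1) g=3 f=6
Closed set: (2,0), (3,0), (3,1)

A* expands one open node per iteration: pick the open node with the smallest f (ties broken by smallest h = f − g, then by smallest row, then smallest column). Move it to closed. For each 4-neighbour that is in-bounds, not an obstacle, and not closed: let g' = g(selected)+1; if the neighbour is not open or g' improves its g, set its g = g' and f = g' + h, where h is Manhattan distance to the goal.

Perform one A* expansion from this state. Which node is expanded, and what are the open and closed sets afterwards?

step 1: expand (3,2) (f=6, h=3) → closed; open now [(1,0) g=1 f=8, (2,2) g=4 f=8, (4,0) g=2 f=6, (4,1) g=3 f=6, (4,2) g=4 f=6]

expanded=(3,2); open=[(1,0) g=1 f=8, (2,2) g=4 f=8, (4,0) g=2 f=6, (4,1) g=3 f=6, (4,2) g=4 f=6]; closed=[(2,0), (3,0), (3,1), (3,2)]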